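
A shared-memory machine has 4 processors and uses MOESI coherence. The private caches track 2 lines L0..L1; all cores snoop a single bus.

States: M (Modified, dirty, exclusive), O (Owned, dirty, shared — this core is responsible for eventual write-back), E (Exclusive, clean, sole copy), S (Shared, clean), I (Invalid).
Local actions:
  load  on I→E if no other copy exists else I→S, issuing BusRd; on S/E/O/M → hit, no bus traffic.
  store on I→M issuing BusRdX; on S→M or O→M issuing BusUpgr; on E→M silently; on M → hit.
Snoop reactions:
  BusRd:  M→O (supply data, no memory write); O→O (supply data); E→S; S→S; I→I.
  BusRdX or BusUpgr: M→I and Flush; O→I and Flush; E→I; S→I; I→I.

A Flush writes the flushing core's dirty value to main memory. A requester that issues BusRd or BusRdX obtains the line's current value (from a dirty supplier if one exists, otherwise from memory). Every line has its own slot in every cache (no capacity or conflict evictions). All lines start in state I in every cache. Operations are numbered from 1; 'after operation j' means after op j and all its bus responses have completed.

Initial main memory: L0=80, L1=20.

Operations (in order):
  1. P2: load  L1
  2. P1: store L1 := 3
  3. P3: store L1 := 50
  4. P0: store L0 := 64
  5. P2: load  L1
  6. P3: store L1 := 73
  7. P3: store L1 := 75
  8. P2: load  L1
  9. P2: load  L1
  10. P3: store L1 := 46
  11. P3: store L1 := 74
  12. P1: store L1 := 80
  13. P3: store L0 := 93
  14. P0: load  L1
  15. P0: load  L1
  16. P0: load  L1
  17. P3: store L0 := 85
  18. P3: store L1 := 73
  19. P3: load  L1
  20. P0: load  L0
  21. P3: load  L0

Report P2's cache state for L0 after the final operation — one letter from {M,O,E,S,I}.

[1] P2: load  L1 | P0:I, P1:I, P2:E(20), P3:I | bus: BusRd
[2] P1: store L1 := 3 | P0:I, P1:M(3), P2:I, P3:I | bus: BusRdX
[3] P3: store L1 := 50 | P0:I, P1:I, P2:I, P3:M(50) | bus: BusRdX,Flush
[4] P0: store L0 := 64 | P0:M(64), P1:I, P2:I, P3:I | bus: BusRdX
[5] P2: load  L1 | P0:I, P1:I, P2:S(50), P3:O(50) | bus: BusRd
[6] P3: store L1 := 73 | P0:I, P1:I, P2:I, P3:M(73) | bus: BusUpgr
[7] P3: store L1 := 75 | P0:I, P1:I, P2:I, P3:M(75) | bus: none
[8] P2: load  L1 | P0:I, P1:I, P2:S(75), P3:O(75) | bus: BusRd
[9] P2: load  L1 | P0:I, P1:I, P2:S(75), P3:O(75) | bus: none
[10] P3: store L1 := 46 | P0:I, P1:I, P2:I, P3:M(46) | bus: BusUpgr
[11] P3: store L1 := 74 | P0:I, P1:I, P2:I, P3:M(74) | bus: none
[12] P1: store L1 := 80 | P0:I, P1:M(80), P2:I, P3:I | bus: BusRdX,Flush
[13] P3: store L0 := 93 | P0:I, P1:I, P2:I, P3:M(93) | bus: BusRdX,Flush
[14] P0: load  L1 | P0:S(80), P1:O(80), P2:I, P3:I | bus: BusRd
[15] P0: load  L1 | P0:S(80), P1:O(80), P2:I, P3:I | bus: none
[16] P0: load  L1 | P0:S(80), P1:O(80), P2:I, P3:I | bus: none
[17] P3: store L0 := 85 | P0:I, P1:I, P2:I, P3:M(85) | bus: none
[18] P3: store L1 := 73 | P0:I, P1:I, P2:I, P3:M(73) | bus: BusRdX,Flush
[19] P3: load  L1 | P0:I, P1:I, P2:I, P3:M(73) | bus: none
[20] P0: load  L0 | P0:S(85), P1:I, P2:I, P3:O(85) | bus: BusRd
[21] P3: load  L0 | P0:S(85), P1:I, P2:I, P3:O(85) | bus: none

state = I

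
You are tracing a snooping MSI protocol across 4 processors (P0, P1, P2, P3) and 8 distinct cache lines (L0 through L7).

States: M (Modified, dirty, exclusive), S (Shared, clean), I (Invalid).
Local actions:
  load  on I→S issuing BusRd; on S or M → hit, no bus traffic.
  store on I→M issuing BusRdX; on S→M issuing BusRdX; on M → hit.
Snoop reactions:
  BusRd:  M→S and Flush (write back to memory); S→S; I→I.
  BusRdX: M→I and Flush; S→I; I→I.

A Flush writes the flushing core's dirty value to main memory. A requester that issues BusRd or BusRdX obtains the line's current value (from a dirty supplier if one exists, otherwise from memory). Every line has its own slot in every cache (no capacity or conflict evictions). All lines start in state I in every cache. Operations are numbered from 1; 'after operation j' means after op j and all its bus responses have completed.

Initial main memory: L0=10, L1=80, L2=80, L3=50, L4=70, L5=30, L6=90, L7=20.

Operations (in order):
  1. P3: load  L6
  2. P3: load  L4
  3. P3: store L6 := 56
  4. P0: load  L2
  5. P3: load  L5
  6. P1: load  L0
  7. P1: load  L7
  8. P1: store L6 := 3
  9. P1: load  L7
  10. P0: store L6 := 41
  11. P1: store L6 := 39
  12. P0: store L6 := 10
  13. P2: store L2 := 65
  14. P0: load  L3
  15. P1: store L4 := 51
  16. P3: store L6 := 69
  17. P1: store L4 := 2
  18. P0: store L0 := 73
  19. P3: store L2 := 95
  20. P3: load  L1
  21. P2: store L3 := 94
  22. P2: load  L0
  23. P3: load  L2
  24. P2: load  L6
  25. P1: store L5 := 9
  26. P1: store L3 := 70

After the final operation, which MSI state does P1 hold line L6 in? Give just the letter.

state = I

  op1 P3: load  L6 → I/I/I/S on L6; bus BusRd; mem=90
  op2 P3: load  L4 → I/I/I/S on L4; bus BusRd; mem=70
  op3 P3: store L6 := 56 → I/I/I/M on L6; bus BusRdX; mem=90
  op4 P0: load  L2 → S/I/I/I on L2; bus BusRd; mem=80
  op5 P3: load  L5 → I/I/I/S on L5; bus BusRd; mem=30
  op6 P1: load  L0 → I/S/I/I on L0; bus BusRd; mem=10
  op7 P1: load  L7 → I/S/I/I on L7; bus BusRd; mem=20
  op8 P1: store L6 := 3 → I/M/I/I on L6; bus BusRdX Flush; mem=56
  op9 P1: load  L7 → I/S/I/I on L7; bus (none); mem=20
  op10 P0: store L6 := 41 → M/I/I/I on L6; bus BusRdX Flush; mem=3
  op11 P1: store L6 := 39 → I/M/I/I on L6; bus BusRdX Flush; mem=41
  op12 P0: store L6 := 10 → M/I/I/I on L6; bus BusRdX Flush; mem=39
  op13 P2: store L2 := 65 → I/I/M/I on L2; bus BusRdX; mem=80
  op14 P0: load  L3 → S/I/I/I on L3; bus BusRd; mem=50
  op15 P1: store L4 := 51 → I/M/I/I on L4; bus BusRdX; mem=70
  op16 P3: store L6 := 69 → I/I/I/M on L6; bus BusRdX Flush; mem=10
  op17 P1: store L4 := 2 → I/M/I/I on L4; bus (none); mem=70
  op18 P0: store L0 := 73 → M/I/I/I on L0; bus BusRdX; mem=10
  op19 P3: store L2 := 95 → I/I/I/M on L2; bus BusRdX Flush; mem=65
  op20 P3: load  L1 → I/I/I/S on L1; bus BusRd; mem=80
  op21 P2: store L3 := 94 → I/I/M/I on L3; bus BusRdX; mem=50
  op22 P2: load  L0 → S/I/S/I on L0; bus BusRd Flush; mem=73
  op23 P3: load  L2 → I/I/I/M on L2; bus (none); mem=65
  op24 P2: load  L6 → I/I/S/S on L6; bus BusRd Flush; mem=69
  op25 P1: store L5 := 9 → I/M/I/I on L5; bus BusRdX; mem=30
  op26 P1: store L3 := 70 → I/M/I/I on L3; bus BusRdX Flush; mem=94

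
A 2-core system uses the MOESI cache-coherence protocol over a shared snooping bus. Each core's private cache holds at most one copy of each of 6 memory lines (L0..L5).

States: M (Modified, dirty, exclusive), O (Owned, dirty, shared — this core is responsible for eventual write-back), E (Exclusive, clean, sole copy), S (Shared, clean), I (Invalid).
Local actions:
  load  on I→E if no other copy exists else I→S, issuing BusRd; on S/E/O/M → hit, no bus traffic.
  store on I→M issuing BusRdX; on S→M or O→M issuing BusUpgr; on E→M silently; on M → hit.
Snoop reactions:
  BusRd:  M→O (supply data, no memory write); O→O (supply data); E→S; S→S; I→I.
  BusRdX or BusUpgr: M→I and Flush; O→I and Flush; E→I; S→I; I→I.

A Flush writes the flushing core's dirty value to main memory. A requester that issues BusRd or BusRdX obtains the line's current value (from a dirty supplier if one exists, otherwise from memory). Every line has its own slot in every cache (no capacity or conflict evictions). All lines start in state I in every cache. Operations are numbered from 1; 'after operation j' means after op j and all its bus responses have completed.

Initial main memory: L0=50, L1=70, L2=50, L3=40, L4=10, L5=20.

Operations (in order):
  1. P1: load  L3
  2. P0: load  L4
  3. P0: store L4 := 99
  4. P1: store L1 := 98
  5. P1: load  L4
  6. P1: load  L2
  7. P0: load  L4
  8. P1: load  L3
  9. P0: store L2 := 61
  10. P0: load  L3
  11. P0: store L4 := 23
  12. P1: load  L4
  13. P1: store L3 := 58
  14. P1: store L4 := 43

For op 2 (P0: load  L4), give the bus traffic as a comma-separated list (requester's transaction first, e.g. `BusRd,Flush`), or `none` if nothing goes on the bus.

[1] P1: load  L3 | P0:I, P1:E(40) | bus: BusRd
[2] P0: load  L4 | P0:E(10), P1:I | bus: BusRd
[3] P0: store L4 := 99 | P0:M(99), P1:I | bus: none
[4] P1: store L1 := 98 | P0:I, P1:M(98) | bus: BusRdX
[5] P1: load  L4 | P0:O(99), P1:S(99) | bus: BusRd
[6] P1: load  L2 | P0:I, P1:E(50) | bus: BusRd
[7] P0: load  L4 | P0:O(99), P1:S(99) | bus: none
[8] P1: load  L3 | P0:I, P1:E(40) | bus: none
[9] P0: store L2 := 61 | P0:M(61), P1:I | bus: BusRdX
[10] P0: load  L3 | P0:S(40), P1:S(40) | bus: BusRd
[11] P0: store L4 := 23 | P0:M(23), P1:I | bus: BusUpgr
[12] P1: load  L4 | P0:O(23), P1:S(23) | bus: BusRd
[13] P1: store L3 := 58 | P0:I, P1:M(58) | bus: BusUpgr
[14] P1: store L4 := 43 | P0:I, P1:M(43) | bus: BusUpgr,Flush

bus = BusRd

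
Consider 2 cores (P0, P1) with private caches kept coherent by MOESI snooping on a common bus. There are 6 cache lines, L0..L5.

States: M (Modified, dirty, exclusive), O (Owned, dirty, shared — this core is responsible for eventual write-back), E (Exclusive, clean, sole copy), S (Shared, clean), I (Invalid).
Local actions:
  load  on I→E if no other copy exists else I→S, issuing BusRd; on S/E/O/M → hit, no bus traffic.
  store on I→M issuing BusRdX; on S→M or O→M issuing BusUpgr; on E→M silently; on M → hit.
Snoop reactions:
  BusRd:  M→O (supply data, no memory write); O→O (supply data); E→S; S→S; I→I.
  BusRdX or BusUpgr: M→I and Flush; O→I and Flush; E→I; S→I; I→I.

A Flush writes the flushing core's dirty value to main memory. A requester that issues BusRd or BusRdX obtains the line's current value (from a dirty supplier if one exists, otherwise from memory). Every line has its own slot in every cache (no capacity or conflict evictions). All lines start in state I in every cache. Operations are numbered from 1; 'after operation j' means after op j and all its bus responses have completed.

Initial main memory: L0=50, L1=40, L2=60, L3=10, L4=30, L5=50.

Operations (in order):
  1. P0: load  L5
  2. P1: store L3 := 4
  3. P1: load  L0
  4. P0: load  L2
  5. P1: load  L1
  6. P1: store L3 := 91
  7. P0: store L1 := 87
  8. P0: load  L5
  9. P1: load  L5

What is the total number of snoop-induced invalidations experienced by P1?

invalidations = 1

step 1: P0: load  L5  ⟶  EI  (L5)  txn=BusRd  M[L5]=50
step 2: P1: store L3 := 4  ⟶  IM  (L3)  txn=BusRdX  M[L3]=10
step 3: P1: load  L0  ⟶  IE  (L0)  txn=BusRd  M[L0]=50
step 4: P0: load  L2  ⟶  EI  (L2)  txn=BusRd  M[L2]=60
step 5: P1: load  L1  ⟶  IE  (L1)  txn=BusRd  M[L1]=40
step 6: P1: store L3 := 91  ⟶  IM  (L3)  txn=∅  M[L3]=10
step 7: P0: store L1 := 87  ⟶  MI  (L1)  txn=BusRdX  M[L1]=40
step 8: P0: load  L5  ⟶  EI  (L5)  txn=∅  M[L5]=50
step 9: P1: load  L5  ⟶  SS  (L5)  txn=BusRd  M[L5]=50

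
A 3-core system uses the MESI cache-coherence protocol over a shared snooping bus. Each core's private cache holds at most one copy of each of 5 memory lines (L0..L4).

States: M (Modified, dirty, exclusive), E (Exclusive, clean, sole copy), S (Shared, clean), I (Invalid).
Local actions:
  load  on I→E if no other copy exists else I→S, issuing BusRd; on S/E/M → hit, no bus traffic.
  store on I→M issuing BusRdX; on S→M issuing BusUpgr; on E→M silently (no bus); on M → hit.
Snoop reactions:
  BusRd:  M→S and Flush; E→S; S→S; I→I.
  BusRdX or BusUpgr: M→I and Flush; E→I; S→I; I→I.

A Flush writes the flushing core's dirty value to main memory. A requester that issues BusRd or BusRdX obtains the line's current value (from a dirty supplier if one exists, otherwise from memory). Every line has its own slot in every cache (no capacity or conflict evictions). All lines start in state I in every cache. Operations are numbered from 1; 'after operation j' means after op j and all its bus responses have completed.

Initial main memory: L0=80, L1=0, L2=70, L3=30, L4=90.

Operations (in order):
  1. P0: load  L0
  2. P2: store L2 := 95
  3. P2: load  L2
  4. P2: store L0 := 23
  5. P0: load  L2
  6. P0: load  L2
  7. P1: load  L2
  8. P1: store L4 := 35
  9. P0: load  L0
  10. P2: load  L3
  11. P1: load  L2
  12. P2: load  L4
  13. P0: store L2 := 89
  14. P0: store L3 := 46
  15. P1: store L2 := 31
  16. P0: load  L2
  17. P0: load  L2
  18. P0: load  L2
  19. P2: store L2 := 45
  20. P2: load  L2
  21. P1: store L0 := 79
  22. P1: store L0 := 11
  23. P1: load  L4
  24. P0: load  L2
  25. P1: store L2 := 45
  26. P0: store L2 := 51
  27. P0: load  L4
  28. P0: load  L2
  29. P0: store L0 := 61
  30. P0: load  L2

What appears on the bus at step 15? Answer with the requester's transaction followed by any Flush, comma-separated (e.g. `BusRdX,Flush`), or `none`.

1. P0: load  L0  bus=[BusRd]  L0: P0=E P1=I P2=I  mem[L0]=80
2. P2: store L2 := 95  bus=[BusRdX]  L2: P0=I P1=I P2=M  mem[L2]=70
3. P2: load  L2  bus=[-]  L2: P0=I P1=I P2=M  mem[L2]=70
4. P2: store L0 := 23  bus=[BusRdX]  L0: P0=I P1=I P2=M  mem[L0]=80
5. P0: load  L2  bus=[BusRd,Flush]  L2: P0=S P1=I P2=S  mem[L2]=95
6. P0: load  L2  bus=[-]  L2: P0=S P1=I P2=S  mem[L2]=95
7. P1: load  L2  bus=[BusRd]  L2: P0=S P1=S P2=S  mem[L2]=95
8. P1: store L4 := 35  bus=[BusRdX]  L4: P0=I P1=M P2=I  mem[L4]=90
9. P0: load  L0  bus=[BusRd,Flush]  L0: P0=S P1=I P2=S  mem[L0]=23
10. P2: load  L3  bus=[BusRd]  L3: P0=I P1=I P2=E  mem[L3]=30
11. P1: load  L2  bus=[-]  L2: P0=S P1=S P2=S  mem[L2]=95
12. P2: load  L4  bus=[BusRd,Flush]  L4: P0=I P1=S P2=S  mem[L4]=35
13. P0: store L2 := 89  bus=[BusUpgr]  L2: P0=M P1=I P2=I  mem[L2]=95
14. P0: store L3 := 46  bus=[BusRdX]  L3: P0=M P1=I P2=I  mem[L3]=30
15. P1: store L2 := 31  bus=[BusRdX,Flush]  L2: P0=I P1=M P2=I  mem[L2]=89
16. P0: load  L2  bus=[BusRd,Flush]  L2: P0=S P1=S P2=I  mem[L2]=31
17. P0: load  L2  bus=[-]  L2: P0=S P1=S P2=I  mem[L2]=31
18. P0: load  L2  bus=[-]  L2: P0=S P1=S P2=I  mem[L2]=31
19. P2: store L2 := 45  bus=[BusRdX]  L2: P0=I P1=I P2=M  mem[L2]=31
20. P2: load  L2  bus=[-]  L2: P0=I P1=I P2=M  mem[L2]=31
21. P1: store L0 := 79  bus=[BusRdX]  L0: P0=I P1=M P2=I  mem[L0]=23
22. P1: store L0 := 11  bus=[-]  L0: P0=I P1=M P2=I  mem[L0]=23
23. P1: load  L4  bus=[-]  L4: P0=I P1=S P2=S  mem[L4]=35
24. P0: load  L2  bus=[BusRd,Flush]  L2: P0=S P1=I P2=S  mem[L2]=45
25. P1: store L2 := 45  bus=[BusRdX]  L2: P0=I P1=M P2=I  mem[L2]=45
26. P0: store L2 := 51  bus=[BusRdX,Flush]  L2: P0=M P1=I P2=I  mem[L2]=45
27. P0: load  L4  bus=[BusRd]  L4: P0=S P1=S P2=S  mem[L4]=35
28. P0: load  L2  bus=[-]  L2: P0=M P1=I P2=I  mem[L2]=45
29. P0: store L0 := 61  bus=[BusRdX,Flush]  L0: P0=M P1=I P2=I  mem[L0]=11
30. P0: load  L2  bus=[-]  L2: P0=M P1=I P2=I  mem[L2]=45

bus = BusRdX,Flush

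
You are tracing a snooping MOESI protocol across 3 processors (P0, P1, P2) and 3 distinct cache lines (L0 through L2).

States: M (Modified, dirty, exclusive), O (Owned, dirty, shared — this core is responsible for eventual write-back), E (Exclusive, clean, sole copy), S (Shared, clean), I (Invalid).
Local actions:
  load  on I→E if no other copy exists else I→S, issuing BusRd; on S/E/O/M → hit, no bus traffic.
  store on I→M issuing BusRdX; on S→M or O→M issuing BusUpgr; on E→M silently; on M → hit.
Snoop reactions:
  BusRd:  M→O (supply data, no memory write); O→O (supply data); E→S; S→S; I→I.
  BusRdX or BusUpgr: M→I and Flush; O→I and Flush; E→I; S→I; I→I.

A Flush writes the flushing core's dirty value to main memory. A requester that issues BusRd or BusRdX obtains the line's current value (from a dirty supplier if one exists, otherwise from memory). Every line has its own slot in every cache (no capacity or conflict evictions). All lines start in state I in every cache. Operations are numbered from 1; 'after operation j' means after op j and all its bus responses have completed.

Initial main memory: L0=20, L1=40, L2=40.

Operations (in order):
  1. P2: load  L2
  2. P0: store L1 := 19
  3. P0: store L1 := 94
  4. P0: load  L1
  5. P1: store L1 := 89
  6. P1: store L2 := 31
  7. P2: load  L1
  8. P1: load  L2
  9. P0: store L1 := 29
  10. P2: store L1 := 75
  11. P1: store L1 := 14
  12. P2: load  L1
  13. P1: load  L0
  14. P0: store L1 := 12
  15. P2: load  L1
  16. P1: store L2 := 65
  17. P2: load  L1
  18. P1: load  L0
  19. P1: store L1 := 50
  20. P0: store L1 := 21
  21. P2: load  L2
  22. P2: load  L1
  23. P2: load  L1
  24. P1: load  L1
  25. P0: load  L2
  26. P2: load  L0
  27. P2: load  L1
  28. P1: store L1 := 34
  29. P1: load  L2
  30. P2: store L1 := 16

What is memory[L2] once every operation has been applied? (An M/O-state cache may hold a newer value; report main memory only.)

  op1 P2: load  L2 → I/I/E on L2; bus BusRd; mem=40
  op2 P0: store L1 := 19 → M/I/I on L1; bus BusRdX; mem=40
  op3 P0: store L1 := 94 → M/I/I on L1; bus (none); mem=40
  op4 P0: load  L1 → M/I/I on L1; bus (none); mem=40
  op5 P1: store L1 := 89 → I/M/I on L1; bus BusRdX Flush; mem=94
  op6 P1: store L2 := 31 → I/M/I on L2; bus BusRdX; mem=40
  op7 P2: load  L1 → I/O/S on L1; bus BusRd; mem=94
  op8 P1: load  L2 → I/M/I on L2; bus (none); mem=40
  op9 P0: store L1 := 29 → M/I/I on L1; bus BusRdX Flush; mem=89
  op10 P2: store L1 := 75 → I/I/M on L1; bus BusRdX Flush; mem=29
  op11 P1: store L1 := 14 → I/M/I on L1; bus BusRdX Flush; mem=75
  op12 P2: load  L1 → I/O/S on L1; bus BusRd; mem=75
  op13 P1: load  L0 → I/E/I on L0; bus BusRd; mem=20
  op14 P0: store L1 := 12 → M/I/I on L1; bus BusRdX Flush; mem=14
  op15 P2: load  L1 → O/I/S on L1; bus BusRd; mem=14
  op16 P1: store L2 := 65 → I/M/I on L2; bus (none); mem=40
  op17 P2: load  L1 → O/I/S on L1; bus (none); mem=14
  op18 P1: load  L0 → I/E/I on L0; bus (none); mem=20
  op19 P1: store L1 := 50 → I/M/I on L1; bus BusRdX Flush; mem=12
  op20 P0: store L1 := 21 → M/I/I on L1; bus BusRdX Flush; mem=50
  op21 P2: load  L2 → I/O/S on L2; bus BusRd; mem=40
  op22 P2: load  L1 → O/I/S on L1; bus BusRd; mem=50
  op23 P2: load  L1 → O/I/S on L1; bus (none); mem=50
  op24 P1: load  L1 → O/S/S on L1; bus BusRd; mem=50
  op25 P0: load  L2 → S/O/S on L2; bus BusRd; mem=40
  op26 P2: load  L0 → I/S/S on L0; bus BusRd; mem=20
  op27 P2: load  L1 → O/S/S on L1; bus (none); mem=50
  op28 P1: store L1 := 34 → I/M/I on L1; bus BusUpgr Flush; mem=21
  op29 P1: load  L2 → S/O/S on L2; bus (none); mem=40
  op30 P2: store L1 := 16 → I/I/M on L1; bus BusRdX Flush; mem=34

memory[L2] = 40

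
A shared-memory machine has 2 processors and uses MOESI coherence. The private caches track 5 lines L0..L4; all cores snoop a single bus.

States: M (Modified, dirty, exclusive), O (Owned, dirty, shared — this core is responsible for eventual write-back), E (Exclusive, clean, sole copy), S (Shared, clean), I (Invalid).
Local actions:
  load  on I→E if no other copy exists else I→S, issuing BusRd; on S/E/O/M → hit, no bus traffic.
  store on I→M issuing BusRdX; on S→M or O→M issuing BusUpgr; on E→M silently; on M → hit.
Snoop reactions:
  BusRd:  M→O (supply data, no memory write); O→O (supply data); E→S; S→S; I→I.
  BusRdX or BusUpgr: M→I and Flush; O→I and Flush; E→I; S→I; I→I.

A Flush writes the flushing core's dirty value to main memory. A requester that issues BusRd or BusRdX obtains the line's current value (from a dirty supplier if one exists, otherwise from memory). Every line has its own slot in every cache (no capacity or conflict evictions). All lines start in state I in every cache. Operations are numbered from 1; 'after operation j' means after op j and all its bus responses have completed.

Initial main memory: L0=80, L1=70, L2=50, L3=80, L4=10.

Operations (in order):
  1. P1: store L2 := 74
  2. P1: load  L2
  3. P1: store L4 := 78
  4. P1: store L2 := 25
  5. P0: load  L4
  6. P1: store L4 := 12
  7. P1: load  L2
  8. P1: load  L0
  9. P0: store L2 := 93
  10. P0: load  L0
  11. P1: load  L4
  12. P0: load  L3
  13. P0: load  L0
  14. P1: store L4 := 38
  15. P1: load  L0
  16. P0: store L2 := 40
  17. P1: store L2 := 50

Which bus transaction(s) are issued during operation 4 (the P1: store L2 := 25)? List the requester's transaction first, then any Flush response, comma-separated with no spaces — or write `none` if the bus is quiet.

  op1 P1: store L2 := 74 → I/M on L2; bus BusRdX; mem=50
  op2 P1: load  L2 → I/M on L2; bus (none); mem=50
  op3 P1: store L4 := 78 → I/M on L4; bus BusRdX; mem=10
  op4 P1: store L2 := 25 → I/M on L2; bus (none); mem=50
  op5 P0: load  L4 → S/O on L4; bus BusRd; mem=10
  op6 P1: store L4 := 12 → I/M on L4; bus BusUpgr; mem=10
  op7 P1: load  L2 → I/M on L2; bus (none); mem=50
  op8 P1: load  L0 → I/E on L0; bus BusRd; mem=80
  op9 P0: store L2 := 93 → M/I on L2; bus BusRdX Flush; mem=25
  op10 P0: load  L0 → S/S on L0; bus BusRd; mem=80
  op11 P1: load  L4 → I/M on L4; bus (none); mem=10
  op12 P0: load  L3 → E/I on L3; bus BusRd; mem=80
  op13 P0: load  L0 → S/S on L0; bus (none); mem=80
  op14 P1: store L4 := 38 → I/M on L4; bus (none); mem=10
  op15 P1: load  L0 → S/S on L0; bus (none); mem=80
  op16 P0: store L2 := 40 → M/I on L2; bus (none); mem=25
  op17 P1: store L2 := 50 → I/M on L2; bus BusRdX Flush; mem=40

bus = none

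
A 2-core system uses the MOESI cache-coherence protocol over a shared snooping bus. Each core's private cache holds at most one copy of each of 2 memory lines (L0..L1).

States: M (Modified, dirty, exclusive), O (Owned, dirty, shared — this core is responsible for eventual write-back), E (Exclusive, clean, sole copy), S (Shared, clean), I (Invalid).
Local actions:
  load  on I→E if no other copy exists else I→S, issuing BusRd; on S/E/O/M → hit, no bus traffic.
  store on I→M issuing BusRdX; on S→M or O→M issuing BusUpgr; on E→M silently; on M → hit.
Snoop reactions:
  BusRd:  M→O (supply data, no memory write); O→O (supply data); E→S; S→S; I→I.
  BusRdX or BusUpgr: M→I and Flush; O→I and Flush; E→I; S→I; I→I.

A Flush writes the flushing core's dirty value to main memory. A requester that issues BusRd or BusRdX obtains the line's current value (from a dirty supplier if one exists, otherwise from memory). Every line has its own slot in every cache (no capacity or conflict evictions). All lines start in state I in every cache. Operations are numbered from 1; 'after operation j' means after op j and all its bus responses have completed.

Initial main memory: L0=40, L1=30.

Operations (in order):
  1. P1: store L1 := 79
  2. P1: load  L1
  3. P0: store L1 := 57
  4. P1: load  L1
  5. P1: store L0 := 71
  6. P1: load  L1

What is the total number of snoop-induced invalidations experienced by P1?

[1] P1: store L1 := 79 | P0:I, P1:M(79) | bus: BusRdX
[2] P1: load  L1 | P0:I, P1:M(79) | bus: none
[3] P0: store L1 := 57 | P0:M(57), P1:I | bus: BusRdX,Flush
[4] P1: load  L1 | P0:O(57), P1:S(57) | bus: BusRd
[5] P1: store L0 := 71 | P0:I, P1:M(71) | bus: BusRdX
[6] P1: load  L1 | P0:O(57), P1:S(57) | bus: none

invalidations = 1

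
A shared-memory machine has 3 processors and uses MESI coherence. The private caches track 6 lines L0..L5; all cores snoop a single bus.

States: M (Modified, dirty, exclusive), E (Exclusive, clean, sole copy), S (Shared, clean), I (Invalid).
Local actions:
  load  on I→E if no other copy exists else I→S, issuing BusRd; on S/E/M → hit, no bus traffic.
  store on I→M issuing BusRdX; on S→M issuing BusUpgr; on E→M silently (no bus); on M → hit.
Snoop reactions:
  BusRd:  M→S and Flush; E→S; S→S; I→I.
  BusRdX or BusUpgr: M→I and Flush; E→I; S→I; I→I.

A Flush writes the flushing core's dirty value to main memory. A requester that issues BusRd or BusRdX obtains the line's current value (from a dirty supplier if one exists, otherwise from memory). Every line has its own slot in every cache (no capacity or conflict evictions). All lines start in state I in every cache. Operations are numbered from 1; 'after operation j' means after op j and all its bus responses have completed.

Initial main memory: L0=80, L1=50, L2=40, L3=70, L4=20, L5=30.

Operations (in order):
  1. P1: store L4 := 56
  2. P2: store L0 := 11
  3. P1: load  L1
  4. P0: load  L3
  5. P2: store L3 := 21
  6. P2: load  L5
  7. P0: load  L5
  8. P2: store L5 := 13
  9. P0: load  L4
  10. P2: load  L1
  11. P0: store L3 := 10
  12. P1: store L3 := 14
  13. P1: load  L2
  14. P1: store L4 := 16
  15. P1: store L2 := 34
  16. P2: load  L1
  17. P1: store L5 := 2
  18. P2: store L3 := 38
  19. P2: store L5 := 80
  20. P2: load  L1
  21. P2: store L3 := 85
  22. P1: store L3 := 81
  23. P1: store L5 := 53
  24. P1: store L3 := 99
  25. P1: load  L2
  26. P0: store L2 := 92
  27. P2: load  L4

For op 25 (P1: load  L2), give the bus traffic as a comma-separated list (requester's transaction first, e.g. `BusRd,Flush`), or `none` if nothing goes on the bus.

bus = none

step 1: P1: store L4 := 56  ⟶  IMI  (L4)  txn=BusRdX  M[L4]=20
step 2: P2: store L0 := 11  ⟶  IIM  (L0)  txn=BusRdX  M[L0]=80
step 3: P1: load  L1  ⟶  IEI  (L1)  txn=BusRd  M[L1]=50
step 4: P0: load  L3  ⟶  EII  (L3)  txn=BusRd  M[L3]=70
step 5: P2: store L3 := 21  ⟶  IIM  (L3)  txn=BusRdX  M[L3]=70
step 6: P2: load  L5  ⟶  IIE  (L5)  txn=BusRd  M[L5]=30
step 7: P0: load  L5  ⟶  SIS  (L5)  txn=BusRd  M[L5]=30
step 8: P2: store L5 := 13  ⟶  IIM  (L5)  txn=BusUpgr  M[L5]=30
step 9: P0: load  L4  ⟶  SSI  (L4)  txn=BusRd+Flush  M[L4]=56
step 10: P2: load  L1  ⟶  ISS  (L1)  txn=BusRd  M[L1]=50
step 11: P0: store L3 := 10  ⟶  MII  (L3)  txn=BusRdX+Flush  M[L3]=21
step 12: P1: store L3 := 14  ⟶  IMI  (L3)  txn=BusRdX+Flush  M[L3]=10
step 13: P1: load  L2  ⟶  IEI  (L2)  txn=BusRd  M[L2]=40
step 14: P1: store L4 := 16  ⟶  IMI  (L4)  txn=BusUpgr  M[L4]=56
step 15: P1: store L2 := 34  ⟶  IMI  (L2)  txn=∅  M[L2]=40
step 16: P2: load  L1  ⟶  ISS  (L1)  txn=∅  M[L1]=50
step 17: P1: store L5 := 2  ⟶  IMI  (L5)  txn=BusRdX+Flush  M[L5]=13
step 18: P2: store L3 := 38  ⟶  IIM  (L3)  txn=BusRdX+Flush  M[L3]=14
step 19: P2: store L5 := 80  ⟶  IIM  (L5)  txn=BusRdX+Flush  M[L5]=2
step 20: P2: load  L1  ⟶  ISS  (L1)  txn=∅  M[L1]=50
step 21: P2: store L3 := 85  ⟶  IIM  (L3)  txn=∅  M[L3]=14
step 22: P1: store L3 := 81  ⟶  IMI  (L3)  txn=BusRdX+Flush  M[L3]=85
step 23: P1: store L5 := 53  ⟶  IMI  (L5)  txn=BusRdX+Flush  M[L5]=80
step 24: P1: store L3 := 99  ⟶  IMI  (L3)  txn=∅  M[L3]=85
step 25: P1: load  L2  ⟶  IMI  (L2)  txn=∅  M[L2]=40
step 26: P0: store L2 := 92  ⟶  MII  (L2)  txn=BusRdX+Flush  M[L2]=34
step 27: P2: load  L4  ⟶  ISS  (L4)  txn=BusRd+Flush  M[L4]=16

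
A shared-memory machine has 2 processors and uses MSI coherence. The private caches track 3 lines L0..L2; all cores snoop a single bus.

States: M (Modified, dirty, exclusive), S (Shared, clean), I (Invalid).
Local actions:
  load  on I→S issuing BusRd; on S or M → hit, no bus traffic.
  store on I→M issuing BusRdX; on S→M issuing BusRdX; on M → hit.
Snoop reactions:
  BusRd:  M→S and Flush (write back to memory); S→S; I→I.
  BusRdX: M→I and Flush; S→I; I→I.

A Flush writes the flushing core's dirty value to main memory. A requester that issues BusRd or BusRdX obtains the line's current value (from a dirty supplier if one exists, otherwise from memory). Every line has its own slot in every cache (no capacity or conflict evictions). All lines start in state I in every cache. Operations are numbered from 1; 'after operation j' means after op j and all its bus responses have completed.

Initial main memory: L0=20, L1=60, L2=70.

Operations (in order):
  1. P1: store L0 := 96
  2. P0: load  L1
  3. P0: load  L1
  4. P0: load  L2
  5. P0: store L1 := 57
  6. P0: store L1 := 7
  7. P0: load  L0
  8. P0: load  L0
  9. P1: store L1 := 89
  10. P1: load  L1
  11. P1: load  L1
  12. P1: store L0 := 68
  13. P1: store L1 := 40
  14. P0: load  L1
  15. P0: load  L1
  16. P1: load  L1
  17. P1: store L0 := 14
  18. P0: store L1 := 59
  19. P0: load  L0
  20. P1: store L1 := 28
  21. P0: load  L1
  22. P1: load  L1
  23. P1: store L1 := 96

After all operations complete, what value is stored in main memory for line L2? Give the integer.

[1] P1: store L0 := 96 | P0:I, P1:M(96) | bus: BusRdX
[2] P0: load  L1 | P0:S(60), P1:I | bus: BusRd
[3] P0: load  L1 | P0:S(60), P1:I | bus: none
[4] P0: load  L2 | P0:S(70), P1:I | bus: BusRd
[5] P0: store L1 := 57 | P0:M(57), P1:I | bus: BusRdX
[6] P0: store L1 := 7 | P0:M(7), P1:I | bus: none
[7] P0: load  L0 | P0:S(96), P1:S(96) | bus: BusRd,Flush
[8] P0: load  L0 | P0:S(96), P1:S(96) | bus: none
[9] P1: store L1 := 89 | P0:I, P1:M(89) | bus: BusRdX,Flush
[10] P1: load  L1 | P0:I, P1:M(89) | bus: none
[11] P1: load  L1 | P0:I, P1:M(89) | bus: none
[12] P1: store L0 := 68 | P0:I, P1:M(68) | bus: BusRdX
[13] P1: store L1 := 40 | P0:I, P1:M(40) | bus: none
[14] P0: load  L1 | P0:S(40), P1:S(40) | bus: BusRd,Flush
[15] P0: load  L1 | P0:S(40), P1:S(40) | bus: none
[16] P1: load  L1 | P0:S(40), P1:S(40) | bus: none
[17] P1: store L0 := 14 | P0:I, P1:M(14) | bus: none
[18] P0: store L1 := 59 | P0:M(59), P1:I | bus: BusRdX
[19] P0: load  L0 | P0:S(14), P1:S(14) | bus: BusRd,Flush
[20] P1: store L1 := 28 | P0:I, P1:M(28) | bus: BusRdX,Flush
[21] P0: load  L1 | P0:S(28), P1:S(28) | bus: BusRd,Flush
[22] P1: load  L1 | P0:S(28), P1:S(28) | bus: none
[23] P1: store L1 := 96 | P0:I, P1:M(96) | bus: BusRdX

memory[L2] = 70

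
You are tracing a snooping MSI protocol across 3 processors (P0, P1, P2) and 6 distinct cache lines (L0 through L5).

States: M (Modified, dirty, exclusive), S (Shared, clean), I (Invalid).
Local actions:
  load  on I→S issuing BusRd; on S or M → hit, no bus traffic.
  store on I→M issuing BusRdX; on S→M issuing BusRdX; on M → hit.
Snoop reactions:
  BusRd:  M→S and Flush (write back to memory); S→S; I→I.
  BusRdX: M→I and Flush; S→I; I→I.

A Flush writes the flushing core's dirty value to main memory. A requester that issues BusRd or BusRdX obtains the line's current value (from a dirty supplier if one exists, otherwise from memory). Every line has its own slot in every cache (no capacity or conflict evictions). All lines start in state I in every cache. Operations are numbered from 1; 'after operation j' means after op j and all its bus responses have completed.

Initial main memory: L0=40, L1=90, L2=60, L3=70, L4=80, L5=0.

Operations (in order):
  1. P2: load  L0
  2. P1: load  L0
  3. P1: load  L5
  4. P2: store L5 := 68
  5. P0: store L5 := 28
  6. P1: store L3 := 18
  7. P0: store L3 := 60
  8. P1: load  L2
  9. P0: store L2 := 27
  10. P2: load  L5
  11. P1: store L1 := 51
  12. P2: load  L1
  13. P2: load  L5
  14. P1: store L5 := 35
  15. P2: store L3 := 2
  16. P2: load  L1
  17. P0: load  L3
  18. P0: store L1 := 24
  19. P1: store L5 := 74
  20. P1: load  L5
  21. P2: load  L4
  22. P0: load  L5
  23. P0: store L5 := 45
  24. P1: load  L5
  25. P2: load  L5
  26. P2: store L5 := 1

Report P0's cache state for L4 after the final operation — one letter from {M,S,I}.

  op1 P2: load  L0 → I/I/S on L0; bus BusRd; mem=40
  op2 P1: load  L0 → I/S/S on L0; bus BusRd; mem=40
  op3 P1: load  L5 → I/S/I on L5; bus BusRd; mem=0
  op4 P2: store L5 := 68 → I/I/M on L5; bus BusRdX; mem=0
  op5 P0: store L5 := 28 → M/I/I on L5; bus BusRdX Flush; mem=68
  op6 P1: store L3 := 18 → I/M/I on L3; bus BusRdX; mem=70
  op7 P0: store L3 := 60 → M/I/I on L3; bus BusRdX Flush; mem=18
  op8 P1: load  L2 → I/S/I on L2; bus BusRd; mem=60
  op9 P0: store L2 := 27 → M/I/I on L2; bus BusRdX; mem=60
  op10 P2: load  L5 → S/I/S on L5; bus BusRd Flush; mem=28
  op11 P1: store L1 := 51 → I/M/I on L1; bus BusRdX; mem=90
  op12 P2: load  L1 → I/S/S on L1; bus BusRd Flush; mem=51
  op13 P2: load  L5 → S/I/S on L5; bus (none); mem=28
  op14 P1: store L5 := 35 → I/M/I on L5; bus BusRdX; mem=28
  op15 P2: store L3 := 2 → I/I/M on L3; bus BusRdX Flush; mem=60
  op16 P2: load  L1 → I/S/S on L1; bus (none); mem=51
  op17 P0: load  L3 → S/I/S on L3; bus BusRd Flush; mem=2
  op18 P0: store L1 := 24 → M/I/I on L1; bus BusRdX; mem=51
  op19 P1: store L5 := 74 → I/M/I on L5; bus (none); mem=28
  op20 P1: load  L5 → I/M/I on L5; bus (none); mem=28
  op21 P2: load  L4 → I/I/S on L4; bus BusRd; mem=80
  op22 P0: load  L5 → S/S/I on L5; bus BusRd Flush; mem=74
  op23 P0: store L5 := 45 → M/I/I on L5; bus BusRdX; mem=74
  op24 P1: load  L5 → S/S/I on L5; bus BusRd Flush; mem=45
  op25 P2: load  L5 → S/S/S on L5; bus BusRd; mem=45
  op26 P2: store L5 := 1 → I/I/M on L5; bus BusRdX; mem=45

state = I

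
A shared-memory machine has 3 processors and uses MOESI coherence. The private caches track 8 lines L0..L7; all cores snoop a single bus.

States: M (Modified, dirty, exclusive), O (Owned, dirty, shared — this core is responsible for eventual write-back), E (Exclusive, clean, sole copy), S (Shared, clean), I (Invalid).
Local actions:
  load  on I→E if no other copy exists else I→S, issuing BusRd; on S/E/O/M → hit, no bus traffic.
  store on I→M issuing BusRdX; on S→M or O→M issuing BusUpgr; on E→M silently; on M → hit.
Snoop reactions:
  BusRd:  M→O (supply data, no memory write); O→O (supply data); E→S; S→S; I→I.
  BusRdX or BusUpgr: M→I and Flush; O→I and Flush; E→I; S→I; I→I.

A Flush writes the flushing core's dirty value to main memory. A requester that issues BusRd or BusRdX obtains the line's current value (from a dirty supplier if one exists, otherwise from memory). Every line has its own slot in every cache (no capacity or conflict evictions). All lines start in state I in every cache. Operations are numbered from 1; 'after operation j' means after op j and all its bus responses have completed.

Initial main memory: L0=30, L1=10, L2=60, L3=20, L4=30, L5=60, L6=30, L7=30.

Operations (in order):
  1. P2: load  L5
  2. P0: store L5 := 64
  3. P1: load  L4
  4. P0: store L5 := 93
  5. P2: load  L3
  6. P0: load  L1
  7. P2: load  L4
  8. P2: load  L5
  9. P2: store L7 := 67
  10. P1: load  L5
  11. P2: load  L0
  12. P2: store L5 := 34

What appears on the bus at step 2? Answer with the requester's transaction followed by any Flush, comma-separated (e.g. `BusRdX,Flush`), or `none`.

bus = BusRdX

1. P2: load  L5  bus=[BusRd]  L5: P0=I P1=I P2=E  mem[L5]=60
2. P0: store L5 := 64  bus=[BusRdX]  L5: P0=M P1=I P2=I  mem[L5]=60
3. P1: load  L4  bus=[BusRd]  L4: P0=I P1=E P2=I  mem[L4]=30
4. P0: store L5 := 93  bus=[-]  L5: P0=M P1=I P2=I  mem[L5]=60
5. P2: load  L3  bus=[BusRd]  L3: P0=I P1=I P2=E  mem[L3]=20
6. P0: load  L1  bus=[BusRd]  L1: P0=E P1=I P2=I  mem[L1]=10
7. P2: load  L4  bus=[BusRd]  L4: P0=I P1=S P2=S  mem[L4]=30
8. P2: load  L5  bus=[BusRd]  L5: P0=O P1=I P2=S  mem[L5]=60
9. P2: store L7 := 67  bus=[BusRdX]  L7: P0=I P1=I P2=M  mem[L7]=30
10. P1: load  L5  bus=[BusRd]  L5: P0=O P1=S P2=S  mem[L5]=60
11. P2: load  L0  bus=[BusRd]  L0: P0=I P1=I P2=E  mem[L0]=30
12. P2: store L5 := 34  bus=[BusUpgr,Flush]  L5: P0=I P1=I P2=M  mem[L5]=93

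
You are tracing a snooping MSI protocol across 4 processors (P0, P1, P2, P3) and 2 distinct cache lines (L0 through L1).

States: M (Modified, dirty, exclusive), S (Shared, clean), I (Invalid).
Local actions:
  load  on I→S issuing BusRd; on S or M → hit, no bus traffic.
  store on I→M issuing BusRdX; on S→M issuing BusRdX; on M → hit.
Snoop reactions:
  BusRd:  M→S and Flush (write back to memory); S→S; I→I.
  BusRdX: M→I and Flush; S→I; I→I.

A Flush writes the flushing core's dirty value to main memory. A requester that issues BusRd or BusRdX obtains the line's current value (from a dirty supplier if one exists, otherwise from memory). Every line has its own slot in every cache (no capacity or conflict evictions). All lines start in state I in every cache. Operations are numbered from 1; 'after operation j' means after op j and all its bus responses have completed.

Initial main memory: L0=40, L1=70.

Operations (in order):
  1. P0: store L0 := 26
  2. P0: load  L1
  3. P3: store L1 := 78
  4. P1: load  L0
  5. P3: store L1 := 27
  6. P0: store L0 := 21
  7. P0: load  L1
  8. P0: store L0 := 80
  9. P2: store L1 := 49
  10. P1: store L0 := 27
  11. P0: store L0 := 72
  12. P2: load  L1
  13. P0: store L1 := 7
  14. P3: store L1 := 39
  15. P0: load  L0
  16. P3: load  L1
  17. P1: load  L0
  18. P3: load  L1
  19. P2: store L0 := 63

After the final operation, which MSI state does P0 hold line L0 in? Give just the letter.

  op1 P0: store L0 := 26 → M/I/I/I on L0; bus BusRdX; mem=40
  op2 P0: load  L1 → S/I/I/I on L1; bus BusRd; mem=70
  op3 P3: store L1 := 78 → I/I/I/M on L1; bus BusRdX; mem=70
  op4 P1: load  L0 → S/S/I/I on L0; bus BusRd Flush; mem=26
  op5 P3: store L1 := 27 → I/I/I/M on L1; bus (none); mem=70
  op6 P0: store L0 := 21 → M/I/I/I on L0; bus BusRdX; mem=26
  op7 P0: load  L1 → S/I/I/S on L1; bus BusRd Flush; mem=27
  op8 P0: store L0 := 80 → M/I/I/I on L0; bus (none); mem=26
  op9 P2: store L1 := 49 → I/I/M/I on L1; bus BusRdX; mem=27
  op10 P1: store L0 := 27 → I/M/I/I on L0; bus BusRdX Flush; mem=80
  op11 P0: store L0 := 72 → M/I/I/I on L0; bus BusRdX Flush; mem=27
  op12 P2: load  L1 → I/I/M/I on L1; bus (none); mem=27
  op13 P0: store L1 := 7 → M/I/I/I on L1; bus BusRdX Flush; mem=49
  op14 P3: store L1 := 39 → I/I/I/M on L1; bus BusRdX Flush; mem=7
  op15 P0: load  L0 → M/I/I/I on L0; bus (none); mem=27
  op16 P3: load  L1 → I/I/I/M on L1; bus (none); mem=7
  op17 P1: load  L0 → S/S/I/I on L0; bus BusRd Flush; mem=72
  op18 P3: load  L1 → I/I/I/M on L1; bus (none); mem=7
  op19 P2: store L0 := 63 → I/I/M/I on L0; bus BusRdX; mem=72

state = I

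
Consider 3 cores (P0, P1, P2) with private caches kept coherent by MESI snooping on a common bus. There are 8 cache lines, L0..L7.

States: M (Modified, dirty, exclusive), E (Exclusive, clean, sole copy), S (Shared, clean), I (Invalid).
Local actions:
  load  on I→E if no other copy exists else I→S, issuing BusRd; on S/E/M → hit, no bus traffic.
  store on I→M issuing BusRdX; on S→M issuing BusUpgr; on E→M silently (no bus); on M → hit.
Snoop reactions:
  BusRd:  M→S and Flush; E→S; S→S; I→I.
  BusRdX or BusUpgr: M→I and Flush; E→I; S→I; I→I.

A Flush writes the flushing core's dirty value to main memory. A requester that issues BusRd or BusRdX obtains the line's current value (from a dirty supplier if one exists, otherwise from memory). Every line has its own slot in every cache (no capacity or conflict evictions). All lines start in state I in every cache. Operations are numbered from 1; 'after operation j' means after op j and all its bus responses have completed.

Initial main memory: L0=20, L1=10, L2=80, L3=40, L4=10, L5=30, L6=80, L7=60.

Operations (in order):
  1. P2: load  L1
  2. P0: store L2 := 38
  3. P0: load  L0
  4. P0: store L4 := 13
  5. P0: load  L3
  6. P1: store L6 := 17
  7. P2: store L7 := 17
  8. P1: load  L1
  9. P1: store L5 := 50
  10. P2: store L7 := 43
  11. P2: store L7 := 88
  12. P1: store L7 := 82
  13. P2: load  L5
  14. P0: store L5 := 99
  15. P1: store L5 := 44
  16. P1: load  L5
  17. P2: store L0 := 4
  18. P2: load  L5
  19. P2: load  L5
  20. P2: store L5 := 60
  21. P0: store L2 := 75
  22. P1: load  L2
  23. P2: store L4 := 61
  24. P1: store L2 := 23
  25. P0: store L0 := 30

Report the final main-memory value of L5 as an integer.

[1] P2: load  L1 | P0:I, P1:I, P2:E(10) | bus: BusRd
[2] P0: store L2 := 38 | P0:M(38), P1:I, P2:I | bus: BusRdX
[3] P0: load  L0 | P0:E(20), P1:I, P2:I | bus: BusRd
[4] P0: store L4 := 13 | P0:M(13), P1:I, P2:I | bus: BusRdX
[5] P0: load  L3 | P0:E(40), P1:I, P2:I | bus: BusRd
[6] P1: store L6 := 17 | P0:I, P1:M(17), P2:I | bus: BusRdX
[7] P2: store L7 := 17 | P0:I, P1:I, P2:M(17) | bus: BusRdX
[8] P1: load  L1 | P0:I, P1:S(10), P2:S(10) | bus: BusRd
[9] P1: store L5 := 50 | P0:I, P1:M(50), P2:I | bus: BusRdX
[10] P2: store L7 := 43 | P0:I, P1:I, P2:M(43) | bus: none
[11] P2: store L7 := 88 | P0:I, P1:I, P2:M(88) | bus: none
[12] P1: store L7 := 82 | P0:I, P1:M(82), P2:I | bus: BusRdX,Flush
[13] P2: load  L5 | P0:I, P1:S(50), P2:S(50) | bus: BusRd,Flush
[14] P0: store L5 := 99 | P0:M(99), P1:I, P2:I | bus: BusRdX
[15] P1: store L5 := 44 | P0:I, P1:M(44), P2:I | bus: BusRdX,Flush
[16] P1: load  L5 | P0:I, P1:M(44), P2:I | bus: none
[17] P2: store L0 := 4 | P0:I, P1:I, P2:M(4) | bus: BusRdX
[18] P2: load  L5 | P0:I, P1:S(44), P2:S(44) | bus: BusRd,Flush
[19] P2: load  L5 | P0:I, P1:S(44), P2:S(44) | bus: none
[20] P2: store L5 := 60 | P0:I, P1:I, P2:M(60) | bus: BusUpgr
[21] P0: store L2 := 75 | P0:M(75), P1:I, P2:I | bus: none
[22] P1: load  L2 | P0:S(75), P1:S(75), P2:I | bus: BusRd,Flush
[23] P2: store L4 := 61 | P0:I, P1:I, P2:M(61) | bus: BusRdX,Flush
[24] P1: store L2 := 23 | P0:I, P1:M(23), P2:I | bus: BusUpgr
[25] P0: store L0 := 30 | P0:M(30), P1:I, P2:I | bus: BusRdX,Flush

memory[L5] = 44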